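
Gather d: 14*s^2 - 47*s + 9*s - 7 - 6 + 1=14*s^2 - 38*s - 12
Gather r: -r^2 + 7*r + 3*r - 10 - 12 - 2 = -r^2 + 10*r - 24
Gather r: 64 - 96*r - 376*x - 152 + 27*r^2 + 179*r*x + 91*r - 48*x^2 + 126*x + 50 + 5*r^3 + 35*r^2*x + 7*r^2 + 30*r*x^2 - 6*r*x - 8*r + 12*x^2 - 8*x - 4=5*r^3 + r^2*(35*x + 34) + r*(30*x^2 + 173*x - 13) - 36*x^2 - 258*x - 42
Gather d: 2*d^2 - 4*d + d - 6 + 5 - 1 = 2*d^2 - 3*d - 2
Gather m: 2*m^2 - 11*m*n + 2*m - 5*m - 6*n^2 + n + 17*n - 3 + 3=2*m^2 + m*(-11*n - 3) - 6*n^2 + 18*n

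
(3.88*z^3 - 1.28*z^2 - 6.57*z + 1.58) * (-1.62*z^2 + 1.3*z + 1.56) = -6.2856*z^5 + 7.1176*z^4 + 15.0322*z^3 - 13.0974*z^2 - 8.1952*z + 2.4648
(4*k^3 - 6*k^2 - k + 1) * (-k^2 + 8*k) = -4*k^5 + 38*k^4 - 47*k^3 - 9*k^2 + 8*k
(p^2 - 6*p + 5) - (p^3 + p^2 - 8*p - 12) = -p^3 + 2*p + 17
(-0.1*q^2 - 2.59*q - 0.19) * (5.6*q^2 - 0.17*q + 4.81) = -0.56*q^4 - 14.487*q^3 - 1.1047*q^2 - 12.4256*q - 0.9139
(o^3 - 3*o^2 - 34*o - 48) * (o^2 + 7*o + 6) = o^5 + 4*o^4 - 49*o^3 - 304*o^2 - 540*o - 288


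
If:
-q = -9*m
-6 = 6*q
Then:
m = -1/9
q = -1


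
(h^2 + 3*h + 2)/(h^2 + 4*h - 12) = (h^2 + 3*h + 2)/(h^2 + 4*h - 12)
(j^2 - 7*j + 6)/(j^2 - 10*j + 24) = (j - 1)/(j - 4)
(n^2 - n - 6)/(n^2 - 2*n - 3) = (n + 2)/(n + 1)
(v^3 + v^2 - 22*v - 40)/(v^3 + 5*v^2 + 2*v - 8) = (v - 5)/(v - 1)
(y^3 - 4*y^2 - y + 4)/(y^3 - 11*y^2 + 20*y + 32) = (y - 1)/(y - 8)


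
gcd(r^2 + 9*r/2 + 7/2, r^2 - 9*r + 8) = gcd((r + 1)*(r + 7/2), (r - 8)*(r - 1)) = 1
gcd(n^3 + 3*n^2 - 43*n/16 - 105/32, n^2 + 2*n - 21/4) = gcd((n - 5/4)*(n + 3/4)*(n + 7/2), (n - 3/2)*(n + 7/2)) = n + 7/2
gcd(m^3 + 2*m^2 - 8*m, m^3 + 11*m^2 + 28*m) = m^2 + 4*m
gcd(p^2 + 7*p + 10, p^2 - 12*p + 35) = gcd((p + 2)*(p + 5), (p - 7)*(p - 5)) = 1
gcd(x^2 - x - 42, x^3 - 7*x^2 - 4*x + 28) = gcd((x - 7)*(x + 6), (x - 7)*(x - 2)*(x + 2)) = x - 7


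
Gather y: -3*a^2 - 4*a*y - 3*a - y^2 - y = -3*a^2 - 3*a - y^2 + y*(-4*a - 1)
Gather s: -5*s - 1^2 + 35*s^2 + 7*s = 35*s^2 + 2*s - 1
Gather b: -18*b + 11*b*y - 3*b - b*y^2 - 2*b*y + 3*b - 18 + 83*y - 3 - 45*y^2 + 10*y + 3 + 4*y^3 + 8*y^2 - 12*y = b*(-y^2 + 9*y - 18) + 4*y^3 - 37*y^2 + 81*y - 18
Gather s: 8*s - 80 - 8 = 8*s - 88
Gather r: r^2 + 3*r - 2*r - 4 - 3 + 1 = r^2 + r - 6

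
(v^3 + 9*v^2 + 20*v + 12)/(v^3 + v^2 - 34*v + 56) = (v^3 + 9*v^2 + 20*v + 12)/(v^3 + v^2 - 34*v + 56)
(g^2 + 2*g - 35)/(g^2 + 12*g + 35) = (g - 5)/(g + 5)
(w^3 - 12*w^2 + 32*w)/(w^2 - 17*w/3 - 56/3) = 3*w*(w - 4)/(3*w + 7)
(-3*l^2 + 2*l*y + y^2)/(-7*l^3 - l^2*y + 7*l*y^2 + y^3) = (3*l + y)/(7*l^2 + 8*l*y + y^2)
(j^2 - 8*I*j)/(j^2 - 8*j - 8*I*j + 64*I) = j/(j - 8)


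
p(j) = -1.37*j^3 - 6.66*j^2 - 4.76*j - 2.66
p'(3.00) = -81.71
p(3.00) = -113.87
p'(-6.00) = -72.80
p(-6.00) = 82.06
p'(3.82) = -115.62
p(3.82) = -194.40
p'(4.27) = -136.57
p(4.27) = -251.08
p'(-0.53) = 1.15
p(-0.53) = -1.80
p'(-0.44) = 0.31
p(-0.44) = -1.74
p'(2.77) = -73.19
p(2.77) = -96.06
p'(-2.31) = 4.08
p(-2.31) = -10.32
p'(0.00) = -4.76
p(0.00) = -2.66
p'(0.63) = -14.78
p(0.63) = -8.64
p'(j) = -4.11*j^2 - 13.32*j - 4.76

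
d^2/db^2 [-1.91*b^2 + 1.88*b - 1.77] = -3.82000000000000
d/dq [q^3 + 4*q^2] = q*(3*q + 8)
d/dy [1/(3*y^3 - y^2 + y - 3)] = (-9*y^2 + 2*y - 1)/(3*y^3 - y^2 + y - 3)^2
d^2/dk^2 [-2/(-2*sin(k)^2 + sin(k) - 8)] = 2*(-16*sin(k)^4 + 6*sin(k)^3 + 87*sin(k)^2 - 20*sin(k) - 30)/(-sin(k) - cos(2*k) + 9)^3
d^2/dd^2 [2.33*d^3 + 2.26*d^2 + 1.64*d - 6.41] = 13.98*d + 4.52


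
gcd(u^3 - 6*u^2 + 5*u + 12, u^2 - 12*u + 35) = 1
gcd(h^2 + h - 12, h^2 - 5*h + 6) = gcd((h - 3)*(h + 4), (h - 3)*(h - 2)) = h - 3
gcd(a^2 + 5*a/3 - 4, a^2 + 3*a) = a + 3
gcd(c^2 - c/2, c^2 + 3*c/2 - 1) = c - 1/2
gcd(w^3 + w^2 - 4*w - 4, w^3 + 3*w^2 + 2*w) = w^2 + 3*w + 2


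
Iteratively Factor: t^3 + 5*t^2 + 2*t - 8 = (t + 4)*(t^2 + t - 2) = (t + 2)*(t + 4)*(t - 1)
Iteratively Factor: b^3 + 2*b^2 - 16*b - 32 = (b + 4)*(b^2 - 2*b - 8) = (b - 4)*(b + 4)*(b + 2)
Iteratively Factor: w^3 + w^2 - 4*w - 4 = (w + 1)*(w^2 - 4) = (w + 1)*(w + 2)*(w - 2)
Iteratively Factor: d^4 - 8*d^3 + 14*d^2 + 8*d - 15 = (d + 1)*(d^3 - 9*d^2 + 23*d - 15) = (d - 1)*(d + 1)*(d^2 - 8*d + 15) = (d - 5)*(d - 1)*(d + 1)*(d - 3)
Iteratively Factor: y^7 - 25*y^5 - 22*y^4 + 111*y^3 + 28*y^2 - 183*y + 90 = (y - 5)*(y^6 + 5*y^5 - 22*y^3 + y^2 + 33*y - 18) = (y - 5)*(y - 1)*(y^5 + 6*y^4 + 6*y^3 - 16*y^2 - 15*y + 18) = (y - 5)*(y - 1)*(y + 3)*(y^4 + 3*y^3 - 3*y^2 - 7*y + 6) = (y - 5)*(y - 1)*(y + 3)^2*(y^3 - 3*y + 2) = (y - 5)*(y - 1)^2*(y + 3)^2*(y^2 + y - 2) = (y - 5)*(y - 1)^3*(y + 3)^2*(y + 2)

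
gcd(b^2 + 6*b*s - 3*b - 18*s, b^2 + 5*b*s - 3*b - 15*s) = b - 3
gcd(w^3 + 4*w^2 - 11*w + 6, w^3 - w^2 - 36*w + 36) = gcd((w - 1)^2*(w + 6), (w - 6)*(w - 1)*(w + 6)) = w^2 + 5*w - 6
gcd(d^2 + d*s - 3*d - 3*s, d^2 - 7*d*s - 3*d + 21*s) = d - 3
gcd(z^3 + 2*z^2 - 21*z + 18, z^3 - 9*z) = z - 3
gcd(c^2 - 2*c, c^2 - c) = c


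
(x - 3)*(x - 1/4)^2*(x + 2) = x^4 - 3*x^3/2 - 87*x^2/16 + 47*x/16 - 3/8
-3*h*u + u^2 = u*(-3*h + u)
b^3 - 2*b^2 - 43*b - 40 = (b - 8)*(b + 1)*(b + 5)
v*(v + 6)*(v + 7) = v^3 + 13*v^2 + 42*v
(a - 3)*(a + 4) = a^2 + a - 12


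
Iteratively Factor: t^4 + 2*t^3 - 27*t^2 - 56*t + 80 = (t - 5)*(t^3 + 7*t^2 + 8*t - 16) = (t - 5)*(t - 1)*(t^2 + 8*t + 16) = (t - 5)*(t - 1)*(t + 4)*(t + 4)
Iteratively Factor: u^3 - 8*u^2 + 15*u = (u - 5)*(u^2 - 3*u) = u*(u - 5)*(u - 3)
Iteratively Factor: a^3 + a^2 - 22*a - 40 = (a + 2)*(a^2 - a - 20) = (a - 5)*(a + 2)*(a + 4)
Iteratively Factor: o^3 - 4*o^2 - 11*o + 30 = (o - 2)*(o^2 - 2*o - 15) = (o - 2)*(o + 3)*(o - 5)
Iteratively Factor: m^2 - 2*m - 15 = (m + 3)*(m - 5)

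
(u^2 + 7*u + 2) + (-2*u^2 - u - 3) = -u^2 + 6*u - 1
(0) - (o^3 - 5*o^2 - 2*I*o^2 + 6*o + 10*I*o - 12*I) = -o^3 + 5*o^2 + 2*I*o^2 - 6*o - 10*I*o + 12*I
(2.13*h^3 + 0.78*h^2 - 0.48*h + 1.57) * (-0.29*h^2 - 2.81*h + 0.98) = -0.6177*h^5 - 6.2115*h^4 + 0.0347999999999993*h^3 + 1.6579*h^2 - 4.8821*h + 1.5386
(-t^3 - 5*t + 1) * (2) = -2*t^3 - 10*t + 2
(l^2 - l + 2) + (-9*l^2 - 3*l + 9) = -8*l^2 - 4*l + 11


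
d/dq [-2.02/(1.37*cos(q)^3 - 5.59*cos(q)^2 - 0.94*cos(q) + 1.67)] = (-8.3022*cos(q)^2 + 22.5836*cos(q) + 1.8988)*sin(q)/(1.37*cos(q)^3 - 5.59*cos(q)^2 - 0.94*cos(q) + 1.67)^2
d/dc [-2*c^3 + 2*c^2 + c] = -6*c^2 + 4*c + 1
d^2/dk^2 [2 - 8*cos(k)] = 8*cos(k)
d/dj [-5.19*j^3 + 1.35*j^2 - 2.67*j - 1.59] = -15.57*j^2 + 2.7*j - 2.67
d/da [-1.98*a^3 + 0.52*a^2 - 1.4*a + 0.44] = -5.94*a^2 + 1.04*a - 1.4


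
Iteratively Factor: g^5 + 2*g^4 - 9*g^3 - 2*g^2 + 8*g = (g)*(g^4 + 2*g^3 - 9*g^2 - 2*g + 8) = g*(g - 1)*(g^3 + 3*g^2 - 6*g - 8) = g*(g - 1)*(g + 4)*(g^2 - g - 2) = g*(g - 2)*(g - 1)*(g + 4)*(g + 1)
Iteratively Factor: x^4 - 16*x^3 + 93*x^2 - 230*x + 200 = (x - 4)*(x^3 - 12*x^2 + 45*x - 50) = (x - 5)*(x - 4)*(x^2 - 7*x + 10) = (x - 5)^2*(x - 4)*(x - 2)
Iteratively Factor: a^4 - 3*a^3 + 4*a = (a + 1)*(a^3 - 4*a^2 + 4*a) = a*(a + 1)*(a^2 - 4*a + 4) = a*(a - 2)*(a + 1)*(a - 2)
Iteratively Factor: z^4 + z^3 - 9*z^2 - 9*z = (z)*(z^3 + z^2 - 9*z - 9) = z*(z + 3)*(z^2 - 2*z - 3) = z*(z - 3)*(z + 3)*(z + 1)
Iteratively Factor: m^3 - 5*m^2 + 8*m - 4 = (m - 2)*(m^2 - 3*m + 2) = (m - 2)*(m - 1)*(m - 2)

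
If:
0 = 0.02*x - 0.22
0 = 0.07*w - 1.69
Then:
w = 24.14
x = 11.00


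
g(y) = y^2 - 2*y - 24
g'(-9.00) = -20.00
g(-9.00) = 75.00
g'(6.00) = 10.00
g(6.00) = 0.00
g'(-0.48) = -2.96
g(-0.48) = -22.81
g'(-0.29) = -2.58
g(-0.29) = -23.34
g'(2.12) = 2.24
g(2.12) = -23.75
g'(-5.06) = -12.12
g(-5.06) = 11.72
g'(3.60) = 5.20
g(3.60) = -18.24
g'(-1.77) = -5.54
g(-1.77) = -17.33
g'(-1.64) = -5.28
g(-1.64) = -18.03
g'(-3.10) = -8.20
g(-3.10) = -8.19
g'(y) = 2*y - 2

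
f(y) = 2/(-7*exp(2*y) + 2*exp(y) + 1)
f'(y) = 2*(14*exp(2*y) - 2*exp(y))/(-7*exp(2*y) + 2*exp(y) + 1)^2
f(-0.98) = 2.62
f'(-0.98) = 4.18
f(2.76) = -0.00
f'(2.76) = 0.00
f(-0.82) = 3.82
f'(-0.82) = 13.42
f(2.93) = -0.00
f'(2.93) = 0.00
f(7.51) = -0.00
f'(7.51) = 0.00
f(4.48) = -0.00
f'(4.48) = 0.00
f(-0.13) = -0.76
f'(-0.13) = 2.59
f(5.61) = -0.00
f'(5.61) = 0.00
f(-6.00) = 1.99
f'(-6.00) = -0.00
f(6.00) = 0.00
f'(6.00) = 0.00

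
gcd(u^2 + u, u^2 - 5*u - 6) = u + 1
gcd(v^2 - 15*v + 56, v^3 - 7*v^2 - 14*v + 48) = v - 8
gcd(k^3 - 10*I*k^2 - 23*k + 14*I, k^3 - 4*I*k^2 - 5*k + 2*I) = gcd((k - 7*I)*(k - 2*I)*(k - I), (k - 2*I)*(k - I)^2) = k^2 - 3*I*k - 2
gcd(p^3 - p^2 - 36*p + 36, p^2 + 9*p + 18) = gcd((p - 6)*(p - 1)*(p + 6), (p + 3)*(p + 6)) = p + 6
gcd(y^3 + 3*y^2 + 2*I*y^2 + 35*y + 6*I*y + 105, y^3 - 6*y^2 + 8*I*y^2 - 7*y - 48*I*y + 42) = y + 7*I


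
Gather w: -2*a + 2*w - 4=-2*a + 2*w - 4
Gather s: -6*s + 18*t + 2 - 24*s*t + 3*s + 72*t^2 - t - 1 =s*(-24*t - 3) + 72*t^2 + 17*t + 1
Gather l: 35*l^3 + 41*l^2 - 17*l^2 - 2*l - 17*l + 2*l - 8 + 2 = 35*l^3 + 24*l^2 - 17*l - 6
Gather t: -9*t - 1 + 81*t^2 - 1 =81*t^2 - 9*t - 2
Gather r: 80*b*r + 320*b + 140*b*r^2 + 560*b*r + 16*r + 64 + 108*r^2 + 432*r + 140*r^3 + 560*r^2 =320*b + 140*r^3 + r^2*(140*b + 668) + r*(640*b + 448) + 64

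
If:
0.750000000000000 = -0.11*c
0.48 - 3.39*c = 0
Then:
No Solution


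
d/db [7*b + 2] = 7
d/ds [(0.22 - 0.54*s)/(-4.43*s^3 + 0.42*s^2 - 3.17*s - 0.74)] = (-4.7844*s^3 + 3.1506*s^2 - 0.1848*s + 1.097)/(19.6249*s^6 - 3.7212*s^5 + 28.2626*s^4 + 3.8936*s^3 + 9.4273*s^2 + 4.6916*s + 0.5476)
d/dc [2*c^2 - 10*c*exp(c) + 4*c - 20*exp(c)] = -10*c*exp(c) + 4*c - 30*exp(c) + 4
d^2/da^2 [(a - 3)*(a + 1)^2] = 6*a - 2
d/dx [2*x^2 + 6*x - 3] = 4*x + 6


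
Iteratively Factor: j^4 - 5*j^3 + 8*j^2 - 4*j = (j)*(j^3 - 5*j^2 + 8*j - 4) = j*(j - 2)*(j^2 - 3*j + 2) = j*(j - 2)*(j - 1)*(j - 2)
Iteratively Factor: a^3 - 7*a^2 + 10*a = (a - 2)*(a^2 - 5*a) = (a - 5)*(a - 2)*(a)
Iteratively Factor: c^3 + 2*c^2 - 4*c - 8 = (c + 2)*(c^2 - 4) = (c - 2)*(c + 2)*(c + 2)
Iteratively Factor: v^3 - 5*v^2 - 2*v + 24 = (v - 3)*(v^2 - 2*v - 8) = (v - 3)*(v + 2)*(v - 4)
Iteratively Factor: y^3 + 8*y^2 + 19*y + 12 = (y + 4)*(y^2 + 4*y + 3) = (y + 3)*(y + 4)*(y + 1)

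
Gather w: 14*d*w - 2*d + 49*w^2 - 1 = 14*d*w - 2*d + 49*w^2 - 1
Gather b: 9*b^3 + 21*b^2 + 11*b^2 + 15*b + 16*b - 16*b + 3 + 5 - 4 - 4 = 9*b^3 + 32*b^2 + 15*b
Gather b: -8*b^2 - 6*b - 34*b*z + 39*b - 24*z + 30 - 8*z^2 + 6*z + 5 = -8*b^2 + b*(33 - 34*z) - 8*z^2 - 18*z + 35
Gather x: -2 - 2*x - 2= -2*x - 4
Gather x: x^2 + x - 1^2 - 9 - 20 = x^2 + x - 30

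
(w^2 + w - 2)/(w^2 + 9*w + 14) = (w - 1)/(w + 7)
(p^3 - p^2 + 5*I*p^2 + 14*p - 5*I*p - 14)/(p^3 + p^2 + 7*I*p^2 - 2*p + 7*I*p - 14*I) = (p - 2*I)/(p + 2)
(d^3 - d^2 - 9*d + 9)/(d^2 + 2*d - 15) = (d^2 + 2*d - 3)/(d + 5)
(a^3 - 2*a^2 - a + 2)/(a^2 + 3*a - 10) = (a^2 - 1)/(a + 5)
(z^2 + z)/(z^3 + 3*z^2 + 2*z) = 1/(z + 2)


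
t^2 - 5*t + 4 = (t - 4)*(t - 1)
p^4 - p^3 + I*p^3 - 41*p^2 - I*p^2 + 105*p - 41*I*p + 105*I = (p - 5)*(p - 3)*(p + 7)*(p + I)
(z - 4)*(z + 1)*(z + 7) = z^3 + 4*z^2 - 25*z - 28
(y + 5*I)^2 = y^2 + 10*I*y - 25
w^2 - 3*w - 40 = (w - 8)*(w + 5)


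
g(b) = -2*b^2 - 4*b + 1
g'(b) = -4*b - 4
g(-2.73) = -2.99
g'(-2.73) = 6.92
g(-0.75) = 2.88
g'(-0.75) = -1.00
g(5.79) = -89.21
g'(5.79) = -27.16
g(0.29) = -0.33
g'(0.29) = -5.16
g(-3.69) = -11.47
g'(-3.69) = 10.76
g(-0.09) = 1.34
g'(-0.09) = -3.64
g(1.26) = -7.22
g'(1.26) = -9.04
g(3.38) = -35.37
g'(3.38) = -17.52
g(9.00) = -197.00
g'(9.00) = -40.00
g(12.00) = -335.00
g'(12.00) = -52.00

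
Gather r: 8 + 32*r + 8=32*r + 16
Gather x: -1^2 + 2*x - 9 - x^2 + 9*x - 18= -x^2 + 11*x - 28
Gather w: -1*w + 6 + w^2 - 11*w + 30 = w^2 - 12*w + 36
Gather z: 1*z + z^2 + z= z^2 + 2*z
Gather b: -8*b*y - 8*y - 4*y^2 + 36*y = -8*b*y - 4*y^2 + 28*y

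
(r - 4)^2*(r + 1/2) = r^3 - 15*r^2/2 + 12*r + 8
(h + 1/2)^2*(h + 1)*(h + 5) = h^4 + 7*h^3 + 45*h^2/4 + 13*h/2 + 5/4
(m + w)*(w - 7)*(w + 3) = m*w^2 - 4*m*w - 21*m + w^3 - 4*w^2 - 21*w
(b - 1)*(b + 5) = b^2 + 4*b - 5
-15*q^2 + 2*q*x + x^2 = (-3*q + x)*(5*q + x)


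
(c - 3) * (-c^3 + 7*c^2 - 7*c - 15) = -c^4 + 10*c^3 - 28*c^2 + 6*c + 45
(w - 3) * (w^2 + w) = w^3 - 2*w^2 - 3*w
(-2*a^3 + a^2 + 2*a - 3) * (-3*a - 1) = 6*a^4 - a^3 - 7*a^2 + 7*a + 3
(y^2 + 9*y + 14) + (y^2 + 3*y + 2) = 2*y^2 + 12*y + 16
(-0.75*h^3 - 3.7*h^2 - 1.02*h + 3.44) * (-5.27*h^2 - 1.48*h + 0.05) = 3.9525*h^5 + 20.609*h^4 + 10.8139*h^3 - 16.8042*h^2 - 5.1422*h + 0.172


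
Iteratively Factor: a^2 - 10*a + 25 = (a - 5)*(a - 5)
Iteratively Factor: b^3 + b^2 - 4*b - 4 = (b - 2)*(b^2 + 3*b + 2) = (b - 2)*(b + 2)*(b + 1)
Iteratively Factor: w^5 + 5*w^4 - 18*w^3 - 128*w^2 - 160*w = (w + 2)*(w^4 + 3*w^3 - 24*w^2 - 80*w) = (w + 2)*(w + 4)*(w^3 - w^2 - 20*w) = (w + 2)*(w + 4)^2*(w^2 - 5*w) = (w - 5)*(w + 2)*(w + 4)^2*(w)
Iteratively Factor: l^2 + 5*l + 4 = (l + 1)*(l + 4)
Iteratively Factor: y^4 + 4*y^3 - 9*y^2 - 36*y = (y + 3)*(y^3 + y^2 - 12*y) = (y - 3)*(y + 3)*(y^2 + 4*y) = y*(y - 3)*(y + 3)*(y + 4)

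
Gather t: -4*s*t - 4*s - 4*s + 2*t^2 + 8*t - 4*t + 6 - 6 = -8*s + 2*t^2 + t*(4 - 4*s)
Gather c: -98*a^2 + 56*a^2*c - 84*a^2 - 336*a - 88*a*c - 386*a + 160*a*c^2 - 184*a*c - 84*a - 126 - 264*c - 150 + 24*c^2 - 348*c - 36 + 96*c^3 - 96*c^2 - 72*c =-182*a^2 - 806*a + 96*c^3 + c^2*(160*a - 72) + c*(56*a^2 - 272*a - 684) - 312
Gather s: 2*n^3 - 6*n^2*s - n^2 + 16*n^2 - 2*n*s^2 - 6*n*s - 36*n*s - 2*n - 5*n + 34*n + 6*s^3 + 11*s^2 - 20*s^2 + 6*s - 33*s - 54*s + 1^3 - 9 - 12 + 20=2*n^3 + 15*n^2 + 27*n + 6*s^3 + s^2*(-2*n - 9) + s*(-6*n^2 - 42*n - 81)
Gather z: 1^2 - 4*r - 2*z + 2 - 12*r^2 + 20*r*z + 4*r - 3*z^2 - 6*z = -12*r^2 - 3*z^2 + z*(20*r - 8) + 3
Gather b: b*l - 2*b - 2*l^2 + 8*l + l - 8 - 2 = b*(l - 2) - 2*l^2 + 9*l - 10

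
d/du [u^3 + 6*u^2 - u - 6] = 3*u^2 + 12*u - 1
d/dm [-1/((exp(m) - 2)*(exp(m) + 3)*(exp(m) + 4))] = ((exp(m) - 2)*(exp(m) + 3) + (exp(m) - 2)*(exp(m) + 4) + (exp(m) + 3)*(exp(m) + 4))*exp(m)/((exp(m) - 2)^2*(exp(m) + 3)^2*(exp(m) + 4)^2)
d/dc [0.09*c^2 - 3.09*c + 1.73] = 0.18*c - 3.09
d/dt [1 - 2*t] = -2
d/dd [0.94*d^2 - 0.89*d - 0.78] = 1.88*d - 0.89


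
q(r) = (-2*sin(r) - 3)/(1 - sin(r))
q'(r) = -2*cos(r)/(1 - sin(r)) + (-2*sin(r) - 3)*cos(r)/(1 - sin(r))^2 = -5*cos(r)/(sin(r) - 1)^2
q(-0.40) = -1.60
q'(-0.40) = -2.39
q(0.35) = -5.61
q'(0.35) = -10.88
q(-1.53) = -0.50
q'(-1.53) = -0.05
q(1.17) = -61.09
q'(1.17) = -310.61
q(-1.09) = -0.65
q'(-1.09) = -0.65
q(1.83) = -147.68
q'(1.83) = 1148.41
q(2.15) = -28.66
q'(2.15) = 102.88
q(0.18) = -4.09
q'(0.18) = -7.30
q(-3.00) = -2.38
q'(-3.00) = 3.80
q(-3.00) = -2.38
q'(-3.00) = 3.80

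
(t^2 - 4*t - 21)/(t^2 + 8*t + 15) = (t - 7)/(t + 5)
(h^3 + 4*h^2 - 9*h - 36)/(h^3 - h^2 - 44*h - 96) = (h - 3)/(h - 8)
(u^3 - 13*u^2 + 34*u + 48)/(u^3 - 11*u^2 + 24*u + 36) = (u - 8)/(u - 6)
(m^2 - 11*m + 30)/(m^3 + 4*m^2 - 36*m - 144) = (m - 5)/(m^2 + 10*m + 24)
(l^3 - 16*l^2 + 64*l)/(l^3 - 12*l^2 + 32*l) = (l - 8)/(l - 4)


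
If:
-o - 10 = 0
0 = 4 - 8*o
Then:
No Solution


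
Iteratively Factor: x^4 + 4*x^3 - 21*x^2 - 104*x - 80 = (x - 5)*(x^3 + 9*x^2 + 24*x + 16) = (x - 5)*(x + 4)*(x^2 + 5*x + 4) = (x - 5)*(x + 1)*(x + 4)*(x + 4)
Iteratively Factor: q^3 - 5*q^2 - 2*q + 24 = (q - 4)*(q^2 - q - 6) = (q - 4)*(q + 2)*(q - 3)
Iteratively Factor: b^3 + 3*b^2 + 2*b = (b + 1)*(b^2 + 2*b) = (b + 1)*(b + 2)*(b)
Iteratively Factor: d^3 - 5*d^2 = (d - 5)*(d^2) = d*(d - 5)*(d)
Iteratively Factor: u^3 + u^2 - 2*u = (u + 2)*(u^2 - u) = (u - 1)*(u + 2)*(u)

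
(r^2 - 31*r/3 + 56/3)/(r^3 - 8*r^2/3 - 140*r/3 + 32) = (3*r - 7)/(3*r^2 + 16*r - 12)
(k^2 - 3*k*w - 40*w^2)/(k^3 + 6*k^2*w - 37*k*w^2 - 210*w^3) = (-k + 8*w)/(-k^2 - k*w + 42*w^2)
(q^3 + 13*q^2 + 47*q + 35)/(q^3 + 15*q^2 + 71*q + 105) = (q + 1)/(q + 3)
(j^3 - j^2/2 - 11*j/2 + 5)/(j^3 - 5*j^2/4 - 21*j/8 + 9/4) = 4*(2*j^2 + 3*j - 5)/(8*j^2 + 6*j - 9)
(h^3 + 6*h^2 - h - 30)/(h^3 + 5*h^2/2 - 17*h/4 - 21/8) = 8*(h^3 + 6*h^2 - h - 30)/(8*h^3 + 20*h^2 - 34*h - 21)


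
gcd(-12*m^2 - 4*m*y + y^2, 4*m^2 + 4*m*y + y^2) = 2*m + y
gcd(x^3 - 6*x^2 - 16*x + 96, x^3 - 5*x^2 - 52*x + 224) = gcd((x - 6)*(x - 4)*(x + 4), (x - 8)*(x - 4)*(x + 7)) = x - 4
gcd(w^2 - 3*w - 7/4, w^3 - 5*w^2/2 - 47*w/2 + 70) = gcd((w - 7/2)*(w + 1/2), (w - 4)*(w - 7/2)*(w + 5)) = w - 7/2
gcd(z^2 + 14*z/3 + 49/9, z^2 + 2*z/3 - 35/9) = z + 7/3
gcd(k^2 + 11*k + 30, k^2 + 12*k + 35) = k + 5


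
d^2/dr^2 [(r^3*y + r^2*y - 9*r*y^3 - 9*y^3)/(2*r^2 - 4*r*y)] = y^2*(5*r^3*y - 2*r^3 + 27*r^2*y - 54*r*y^2 + 36*y^3)/(r^3*(-r^3 + 6*r^2*y - 12*r*y^2 + 8*y^3))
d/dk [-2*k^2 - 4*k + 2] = -4*k - 4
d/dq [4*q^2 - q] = 8*q - 1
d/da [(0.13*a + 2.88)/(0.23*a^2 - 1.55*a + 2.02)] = (-0.0299*a^2 - 1.3248*a + 4.7266)/(0.0529*a^4 - 0.713*a^3 + 3.3317*a^2 - 6.262*a + 4.0804)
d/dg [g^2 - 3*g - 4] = 2*g - 3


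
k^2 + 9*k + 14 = (k + 2)*(k + 7)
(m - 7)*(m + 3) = m^2 - 4*m - 21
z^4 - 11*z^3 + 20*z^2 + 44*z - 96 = (z - 8)*(z - 3)*(z - 2)*(z + 2)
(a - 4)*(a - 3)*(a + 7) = a^3 - 37*a + 84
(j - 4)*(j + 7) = j^2 + 3*j - 28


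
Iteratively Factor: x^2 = (x)*(x)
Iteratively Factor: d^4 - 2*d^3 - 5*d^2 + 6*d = (d - 1)*(d^3 - d^2 - 6*d) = (d - 3)*(d - 1)*(d^2 + 2*d) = (d - 3)*(d - 1)*(d + 2)*(d)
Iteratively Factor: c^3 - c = (c + 1)*(c^2 - c) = c*(c + 1)*(c - 1)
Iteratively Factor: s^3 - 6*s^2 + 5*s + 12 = (s - 3)*(s^2 - 3*s - 4) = (s - 3)*(s + 1)*(s - 4)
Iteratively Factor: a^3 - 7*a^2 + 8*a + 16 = (a + 1)*(a^2 - 8*a + 16) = (a - 4)*(a + 1)*(a - 4)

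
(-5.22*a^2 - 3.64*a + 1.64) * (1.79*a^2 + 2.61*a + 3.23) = -9.3438*a^4 - 20.1398*a^3 - 23.4254*a^2 - 7.4768*a + 5.2972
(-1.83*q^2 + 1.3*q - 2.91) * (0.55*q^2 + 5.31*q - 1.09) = -1.0065*q^4 - 9.0023*q^3 + 7.2972*q^2 - 16.8691*q + 3.1719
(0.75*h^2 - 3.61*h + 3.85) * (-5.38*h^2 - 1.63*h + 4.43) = -4.035*h^4 + 18.1993*h^3 - 11.5062*h^2 - 22.2678*h + 17.0555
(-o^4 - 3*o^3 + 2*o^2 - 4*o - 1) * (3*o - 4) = -3*o^5 - 5*o^4 + 18*o^3 - 20*o^2 + 13*o + 4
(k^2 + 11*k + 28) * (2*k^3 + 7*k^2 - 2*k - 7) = 2*k^5 + 29*k^4 + 131*k^3 + 167*k^2 - 133*k - 196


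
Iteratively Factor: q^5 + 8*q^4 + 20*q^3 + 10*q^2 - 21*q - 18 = (q + 3)*(q^4 + 5*q^3 + 5*q^2 - 5*q - 6) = (q + 2)*(q + 3)*(q^3 + 3*q^2 - q - 3) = (q + 1)*(q + 2)*(q + 3)*(q^2 + 2*q - 3) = (q + 1)*(q + 2)*(q + 3)^2*(q - 1)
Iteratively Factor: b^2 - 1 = (b - 1)*(b + 1)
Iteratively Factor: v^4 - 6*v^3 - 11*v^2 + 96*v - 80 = (v - 5)*(v^3 - v^2 - 16*v + 16) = (v - 5)*(v + 4)*(v^2 - 5*v + 4) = (v - 5)*(v - 1)*(v + 4)*(v - 4)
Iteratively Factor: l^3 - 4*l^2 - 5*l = (l)*(l^2 - 4*l - 5) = l*(l - 5)*(l + 1)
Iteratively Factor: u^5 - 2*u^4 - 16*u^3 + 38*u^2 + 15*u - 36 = (u - 1)*(u^4 - u^3 - 17*u^2 + 21*u + 36) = (u - 1)*(u + 1)*(u^3 - 2*u^2 - 15*u + 36) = (u - 3)*(u - 1)*(u + 1)*(u^2 + u - 12) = (u - 3)^2*(u - 1)*(u + 1)*(u + 4)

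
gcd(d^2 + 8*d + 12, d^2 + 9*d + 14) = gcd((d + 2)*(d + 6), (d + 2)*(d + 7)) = d + 2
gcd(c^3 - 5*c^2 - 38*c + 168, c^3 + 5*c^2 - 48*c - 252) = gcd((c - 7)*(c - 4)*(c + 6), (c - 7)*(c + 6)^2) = c^2 - c - 42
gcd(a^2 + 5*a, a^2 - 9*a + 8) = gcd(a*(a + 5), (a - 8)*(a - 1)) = 1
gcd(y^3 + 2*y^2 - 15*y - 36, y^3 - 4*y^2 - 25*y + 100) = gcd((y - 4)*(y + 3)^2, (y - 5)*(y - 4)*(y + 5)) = y - 4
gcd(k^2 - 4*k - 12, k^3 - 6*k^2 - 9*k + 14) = k + 2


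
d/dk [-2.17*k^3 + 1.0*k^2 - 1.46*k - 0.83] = -6.51*k^2 + 2.0*k - 1.46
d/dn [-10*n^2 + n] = 1 - 20*n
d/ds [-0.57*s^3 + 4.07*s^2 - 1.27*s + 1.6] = -1.71*s^2 + 8.14*s - 1.27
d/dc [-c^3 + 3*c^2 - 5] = 3*c*(2 - c)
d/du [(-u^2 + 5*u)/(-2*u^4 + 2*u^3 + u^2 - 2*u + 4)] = (-4*u^5 + 32*u^4 - 20*u^3 - 3*u^2 - 8*u + 20)/(4*u^8 - 8*u^7 + 12*u^5 - 23*u^4 + 12*u^3 + 12*u^2 - 16*u + 16)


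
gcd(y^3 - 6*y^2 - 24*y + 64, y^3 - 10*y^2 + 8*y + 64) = y - 8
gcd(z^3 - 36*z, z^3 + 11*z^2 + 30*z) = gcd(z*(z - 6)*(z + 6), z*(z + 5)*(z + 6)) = z^2 + 6*z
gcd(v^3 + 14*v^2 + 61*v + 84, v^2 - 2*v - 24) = v + 4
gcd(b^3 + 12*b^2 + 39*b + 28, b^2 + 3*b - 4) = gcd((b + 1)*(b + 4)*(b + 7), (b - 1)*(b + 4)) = b + 4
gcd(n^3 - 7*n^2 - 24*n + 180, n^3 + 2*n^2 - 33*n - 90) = n^2 - n - 30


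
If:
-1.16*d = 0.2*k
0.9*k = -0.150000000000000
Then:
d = 0.03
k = -0.17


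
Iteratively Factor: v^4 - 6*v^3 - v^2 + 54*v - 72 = (v - 2)*(v^3 - 4*v^2 - 9*v + 36) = (v - 3)*(v - 2)*(v^2 - v - 12) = (v - 4)*(v - 3)*(v - 2)*(v + 3)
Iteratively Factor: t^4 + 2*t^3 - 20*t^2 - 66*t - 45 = (t + 1)*(t^3 + t^2 - 21*t - 45) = (t + 1)*(t + 3)*(t^2 - 2*t - 15) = (t - 5)*(t + 1)*(t + 3)*(t + 3)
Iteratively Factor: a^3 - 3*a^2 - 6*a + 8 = (a - 1)*(a^2 - 2*a - 8) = (a - 4)*(a - 1)*(a + 2)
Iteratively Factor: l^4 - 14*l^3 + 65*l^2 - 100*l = (l - 4)*(l^3 - 10*l^2 + 25*l) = l*(l - 4)*(l^2 - 10*l + 25) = l*(l - 5)*(l - 4)*(l - 5)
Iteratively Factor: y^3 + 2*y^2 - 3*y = (y)*(y^2 + 2*y - 3) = y*(y + 3)*(y - 1)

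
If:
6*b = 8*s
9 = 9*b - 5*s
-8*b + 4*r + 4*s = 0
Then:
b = 12/7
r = 15/7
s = 9/7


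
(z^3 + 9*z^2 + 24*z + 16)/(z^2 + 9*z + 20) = (z^2 + 5*z + 4)/(z + 5)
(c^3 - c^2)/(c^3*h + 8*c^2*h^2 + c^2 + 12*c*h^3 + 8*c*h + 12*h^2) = c^2*(c - 1)/(c^3*h + 8*c^2*h^2 + c^2 + 12*c*h^3 + 8*c*h + 12*h^2)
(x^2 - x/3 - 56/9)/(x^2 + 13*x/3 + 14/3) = (x - 8/3)/(x + 2)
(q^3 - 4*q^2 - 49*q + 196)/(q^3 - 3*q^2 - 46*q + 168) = (q - 7)/(q - 6)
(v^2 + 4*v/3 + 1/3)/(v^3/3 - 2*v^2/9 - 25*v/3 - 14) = 3*(3*v^2 + 4*v + 1)/(3*v^3 - 2*v^2 - 75*v - 126)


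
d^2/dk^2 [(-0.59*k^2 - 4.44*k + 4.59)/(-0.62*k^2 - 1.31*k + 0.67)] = (2.22044604925031e-16*k^4 + 2.455076*k^3 - 9.11586*k^2 - 11.301732*k - 11.243492)/(0.238328*k^6 + 1.510692*k^5 + 2.419302*k^4 - 1.016953*k^3 - 2.614407*k^2 + 1.764177*k - 0.300763)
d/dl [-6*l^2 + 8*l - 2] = 8 - 12*l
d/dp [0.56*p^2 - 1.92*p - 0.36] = 1.12*p - 1.92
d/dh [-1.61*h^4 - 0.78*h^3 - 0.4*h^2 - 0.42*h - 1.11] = -6.44*h^3 - 2.34*h^2 - 0.8*h - 0.42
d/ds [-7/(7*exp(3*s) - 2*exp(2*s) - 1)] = (147*exp(s) - 28)*exp(2*s)/(-7*exp(3*s) + 2*exp(2*s) + 1)^2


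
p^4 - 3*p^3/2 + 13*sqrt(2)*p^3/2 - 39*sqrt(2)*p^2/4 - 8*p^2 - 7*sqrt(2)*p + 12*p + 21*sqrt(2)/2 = (p - 3/2)*(p - sqrt(2))*(p + sqrt(2)/2)*(p + 7*sqrt(2))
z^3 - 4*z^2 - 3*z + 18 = (z - 3)^2*(z + 2)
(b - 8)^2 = b^2 - 16*b + 64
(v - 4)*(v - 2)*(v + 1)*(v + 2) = v^4 - 3*v^3 - 8*v^2 + 12*v + 16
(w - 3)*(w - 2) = w^2 - 5*w + 6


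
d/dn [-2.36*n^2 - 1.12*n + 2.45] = -4.72*n - 1.12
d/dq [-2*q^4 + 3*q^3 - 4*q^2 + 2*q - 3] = -8*q^3 + 9*q^2 - 8*q + 2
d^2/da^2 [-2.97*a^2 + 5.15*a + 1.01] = -5.94000000000000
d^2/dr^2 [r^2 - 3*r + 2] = 2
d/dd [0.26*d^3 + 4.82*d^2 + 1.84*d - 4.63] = 0.78*d^2 + 9.64*d + 1.84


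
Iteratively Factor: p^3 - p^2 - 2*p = (p - 2)*(p^2 + p) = p*(p - 2)*(p + 1)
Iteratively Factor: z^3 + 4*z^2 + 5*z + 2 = (z + 1)*(z^2 + 3*z + 2) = (z + 1)*(z + 2)*(z + 1)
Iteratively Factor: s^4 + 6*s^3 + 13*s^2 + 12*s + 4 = (s + 2)*(s^3 + 4*s^2 + 5*s + 2) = (s + 1)*(s + 2)*(s^2 + 3*s + 2) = (s + 1)*(s + 2)^2*(s + 1)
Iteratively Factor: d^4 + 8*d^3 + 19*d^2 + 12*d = (d + 1)*(d^3 + 7*d^2 + 12*d) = (d + 1)*(d + 3)*(d^2 + 4*d) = (d + 1)*(d + 3)*(d + 4)*(d)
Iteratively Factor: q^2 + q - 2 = (q - 1)*(q + 2)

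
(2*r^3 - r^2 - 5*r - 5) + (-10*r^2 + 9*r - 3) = 2*r^3 - 11*r^2 + 4*r - 8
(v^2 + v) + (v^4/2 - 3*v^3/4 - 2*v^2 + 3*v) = v^4/2 - 3*v^3/4 - v^2 + 4*v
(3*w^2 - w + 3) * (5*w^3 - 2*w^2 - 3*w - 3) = 15*w^5 - 11*w^4 + 8*w^3 - 12*w^2 - 6*w - 9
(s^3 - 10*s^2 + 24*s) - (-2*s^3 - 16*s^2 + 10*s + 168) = 3*s^3 + 6*s^2 + 14*s - 168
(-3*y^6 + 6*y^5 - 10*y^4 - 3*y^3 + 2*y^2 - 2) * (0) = 0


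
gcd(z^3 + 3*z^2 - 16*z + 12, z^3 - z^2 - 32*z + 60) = z^2 + 4*z - 12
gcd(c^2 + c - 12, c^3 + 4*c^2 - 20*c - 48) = 1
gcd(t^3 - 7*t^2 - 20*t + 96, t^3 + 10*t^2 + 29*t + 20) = t + 4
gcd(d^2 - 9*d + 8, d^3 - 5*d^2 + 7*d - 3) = d - 1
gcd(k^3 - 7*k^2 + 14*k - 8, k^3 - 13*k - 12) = k - 4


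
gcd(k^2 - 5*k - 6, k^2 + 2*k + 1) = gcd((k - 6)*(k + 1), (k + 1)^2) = k + 1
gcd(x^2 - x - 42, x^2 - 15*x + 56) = x - 7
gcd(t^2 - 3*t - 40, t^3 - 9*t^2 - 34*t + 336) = t - 8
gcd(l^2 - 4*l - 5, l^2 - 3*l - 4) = l + 1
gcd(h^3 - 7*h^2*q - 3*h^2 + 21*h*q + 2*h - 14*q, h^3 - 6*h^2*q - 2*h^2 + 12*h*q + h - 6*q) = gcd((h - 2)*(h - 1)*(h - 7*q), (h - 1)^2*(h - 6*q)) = h - 1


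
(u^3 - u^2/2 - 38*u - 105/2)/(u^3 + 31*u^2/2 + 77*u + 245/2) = (2*u^2 - 11*u - 21)/(2*u^2 + 21*u + 49)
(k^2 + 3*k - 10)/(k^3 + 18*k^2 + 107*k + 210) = (k - 2)/(k^2 + 13*k + 42)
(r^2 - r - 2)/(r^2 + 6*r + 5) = (r - 2)/(r + 5)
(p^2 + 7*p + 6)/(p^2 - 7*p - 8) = (p + 6)/(p - 8)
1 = 1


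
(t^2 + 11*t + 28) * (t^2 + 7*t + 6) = t^4 + 18*t^3 + 111*t^2 + 262*t + 168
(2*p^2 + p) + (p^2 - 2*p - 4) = 3*p^2 - p - 4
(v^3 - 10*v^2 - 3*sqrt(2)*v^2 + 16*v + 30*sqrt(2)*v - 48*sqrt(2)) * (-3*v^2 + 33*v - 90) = -3*v^5 + 9*sqrt(2)*v^4 + 63*v^4 - 468*v^3 - 189*sqrt(2)*v^3 + 1428*v^2 + 1404*sqrt(2)*v^2 - 4284*sqrt(2)*v - 1440*v + 4320*sqrt(2)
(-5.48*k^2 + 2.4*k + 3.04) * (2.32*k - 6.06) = -12.7136*k^3 + 38.7768*k^2 - 7.4912*k - 18.4224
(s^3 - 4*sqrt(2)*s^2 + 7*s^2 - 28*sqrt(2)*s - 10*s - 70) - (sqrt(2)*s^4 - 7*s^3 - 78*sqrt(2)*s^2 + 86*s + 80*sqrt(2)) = -sqrt(2)*s^4 + 8*s^3 + 7*s^2 + 74*sqrt(2)*s^2 - 96*s - 28*sqrt(2)*s - 80*sqrt(2) - 70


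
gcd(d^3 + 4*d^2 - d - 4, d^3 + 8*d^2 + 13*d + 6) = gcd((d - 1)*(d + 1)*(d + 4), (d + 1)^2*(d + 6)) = d + 1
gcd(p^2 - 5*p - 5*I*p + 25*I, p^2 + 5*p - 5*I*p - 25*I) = p - 5*I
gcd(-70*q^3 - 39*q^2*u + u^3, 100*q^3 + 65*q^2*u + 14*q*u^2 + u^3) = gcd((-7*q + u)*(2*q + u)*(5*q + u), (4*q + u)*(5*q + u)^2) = 5*q + u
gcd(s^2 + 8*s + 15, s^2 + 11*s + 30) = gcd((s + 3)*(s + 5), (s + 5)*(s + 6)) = s + 5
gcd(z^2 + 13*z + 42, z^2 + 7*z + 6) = z + 6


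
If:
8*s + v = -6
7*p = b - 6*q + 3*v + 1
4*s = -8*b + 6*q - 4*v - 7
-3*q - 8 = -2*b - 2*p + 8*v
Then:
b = -277*v/112 - 19/7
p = 269*v/112 + 16/7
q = -19*v/7 - 62/21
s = -v/8 - 3/4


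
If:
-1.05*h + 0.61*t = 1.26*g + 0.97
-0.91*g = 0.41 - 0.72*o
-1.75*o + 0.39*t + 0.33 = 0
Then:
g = 0.176326530612245*t - 0.301350078492936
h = 0.369360544217687*t - 0.562189429618001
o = 0.222857142857143*t + 0.188571428571429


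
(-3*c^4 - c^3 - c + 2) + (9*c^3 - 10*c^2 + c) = -3*c^4 + 8*c^3 - 10*c^2 + 2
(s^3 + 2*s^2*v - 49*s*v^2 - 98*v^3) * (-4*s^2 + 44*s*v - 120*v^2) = -4*s^5 + 36*s^4*v + 164*s^3*v^2 - 2004*s^2*v^3 + 1568*s*v^4 + 11760*v^5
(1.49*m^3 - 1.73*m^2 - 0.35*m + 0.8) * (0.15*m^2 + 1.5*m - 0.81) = 0.2235*m^5 + 1.9755*m^4 - 3.8544*m^3 + 0.9963*m^2 + 1.4835*m - 0.648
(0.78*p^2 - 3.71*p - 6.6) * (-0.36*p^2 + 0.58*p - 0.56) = -0.2808*p^4 + 1.788*p^3 - 0.2126*p^2 - 1.7504*p + 3.696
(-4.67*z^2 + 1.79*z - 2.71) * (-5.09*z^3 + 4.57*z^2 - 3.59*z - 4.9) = 23.7703*z^5 - 30.453*z^4 + 38.7395*z^3 + 4.0722*z^2 + 0.957899999999999*z + 13.279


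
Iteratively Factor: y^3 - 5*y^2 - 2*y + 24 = (y - 4)*(y^2 - y - 6) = (y - 4)*(y - 3)*(y + 2)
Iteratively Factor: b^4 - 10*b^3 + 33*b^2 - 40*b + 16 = (b - 1)*(b^3 - 9*b^2 + 24*b - 16) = (b - 4)*(b - 1)*(b^2 - 5*b + 4) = (b - 4)^2*(b - 1)*(b - 1)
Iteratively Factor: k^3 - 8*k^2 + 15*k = (k - 5)*(k^2 - 3*k) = k*(k - 5)*(k - 3)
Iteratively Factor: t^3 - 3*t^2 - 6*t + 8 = (t - 4)*(t^2 + t - 2) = (t - 4)*(t - 1)*(t + 2)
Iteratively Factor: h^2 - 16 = (h + 4)*(h - 4)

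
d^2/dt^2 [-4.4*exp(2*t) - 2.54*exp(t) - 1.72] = (-17.6*exp(t) - 2.54)*exp(t)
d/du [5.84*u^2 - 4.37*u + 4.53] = 11.68*u - 4.37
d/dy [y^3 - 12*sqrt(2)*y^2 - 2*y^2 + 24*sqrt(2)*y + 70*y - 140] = 3*y^2 - 24*sqrt(2)*y - 4*y + 24*sqrt(2) + 70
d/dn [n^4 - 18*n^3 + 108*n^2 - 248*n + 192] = 4*n^3 - 54*n^2 + 216*n - 248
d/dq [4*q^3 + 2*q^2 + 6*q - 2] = 12*q^2 + 4*q + 6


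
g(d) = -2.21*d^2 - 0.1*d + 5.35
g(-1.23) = 2.13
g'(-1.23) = 5.34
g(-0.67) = 4.42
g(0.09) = 5.32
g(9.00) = -174.56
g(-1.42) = 1.04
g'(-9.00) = 39.68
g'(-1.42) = 6.18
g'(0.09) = -0.50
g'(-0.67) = 2.86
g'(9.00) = -39.88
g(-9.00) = -172.76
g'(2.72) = -12.12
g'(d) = -4.42*d - 0.1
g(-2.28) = -5.91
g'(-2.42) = 10.60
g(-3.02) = -14.50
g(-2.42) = -7.35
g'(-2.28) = 9.98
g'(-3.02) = 13.25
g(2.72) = -11.27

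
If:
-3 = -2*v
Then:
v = 3/2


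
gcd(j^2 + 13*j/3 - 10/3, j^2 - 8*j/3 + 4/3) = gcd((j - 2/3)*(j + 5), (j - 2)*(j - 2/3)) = j - 2/3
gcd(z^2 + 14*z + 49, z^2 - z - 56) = z + 7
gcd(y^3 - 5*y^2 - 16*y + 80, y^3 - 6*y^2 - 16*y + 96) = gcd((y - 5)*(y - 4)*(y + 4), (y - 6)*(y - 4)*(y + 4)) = y^2 - 16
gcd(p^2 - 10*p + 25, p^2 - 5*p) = p - 5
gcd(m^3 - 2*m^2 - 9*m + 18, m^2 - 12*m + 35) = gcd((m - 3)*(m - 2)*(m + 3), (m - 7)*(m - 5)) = 1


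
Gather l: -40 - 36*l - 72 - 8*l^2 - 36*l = -8*l^2 - 72*l - 112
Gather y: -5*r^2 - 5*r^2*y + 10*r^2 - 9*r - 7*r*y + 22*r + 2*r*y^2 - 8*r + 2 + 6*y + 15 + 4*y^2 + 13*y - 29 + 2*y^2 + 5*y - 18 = 5*r^2 + 5*r + y^2*(2*r + 6) + y*(-5*r^2 - 7*r + 24) - 30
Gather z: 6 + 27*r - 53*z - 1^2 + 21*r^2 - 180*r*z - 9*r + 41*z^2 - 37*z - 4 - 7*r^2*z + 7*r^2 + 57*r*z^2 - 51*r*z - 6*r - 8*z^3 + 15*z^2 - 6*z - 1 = 28*r^2 + 12*r - 8*z^3 + z^2*(57*r + 56) + z*(-7*r^2 - 231*r - 96)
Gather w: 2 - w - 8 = -w - 6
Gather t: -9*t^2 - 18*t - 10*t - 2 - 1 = -9*t^2 - 28*t - 3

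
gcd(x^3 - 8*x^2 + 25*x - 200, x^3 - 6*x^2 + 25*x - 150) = x^2 + 25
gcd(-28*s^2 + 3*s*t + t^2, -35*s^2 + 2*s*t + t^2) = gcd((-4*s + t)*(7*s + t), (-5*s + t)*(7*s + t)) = 7*s + t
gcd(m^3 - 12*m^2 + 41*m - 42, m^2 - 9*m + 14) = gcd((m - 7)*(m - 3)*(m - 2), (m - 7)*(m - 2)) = m^2 - 9*m + 14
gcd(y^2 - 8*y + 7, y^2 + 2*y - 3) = y - 1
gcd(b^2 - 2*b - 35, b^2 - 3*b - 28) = b - 7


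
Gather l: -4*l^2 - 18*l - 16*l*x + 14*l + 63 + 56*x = -4*l^2 + l*(-16*x - 4) + 56*x + 63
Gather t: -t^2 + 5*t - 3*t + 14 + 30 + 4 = -t^2 + 2*t + 48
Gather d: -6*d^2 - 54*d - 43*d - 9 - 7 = -6*d^2 - 97*d - 16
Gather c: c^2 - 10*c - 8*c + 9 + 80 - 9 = c^2 - 18*c + 80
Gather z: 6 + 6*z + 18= 6*z + 24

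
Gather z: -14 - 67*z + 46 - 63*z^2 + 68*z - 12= -63*z^2 + z + 20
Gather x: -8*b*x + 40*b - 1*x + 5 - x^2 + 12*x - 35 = 40*b - x^2 + x*(11 - 8*b) - 30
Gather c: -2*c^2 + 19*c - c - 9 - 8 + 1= -2*c^2 + 18*c - 16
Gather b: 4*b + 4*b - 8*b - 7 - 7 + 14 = 0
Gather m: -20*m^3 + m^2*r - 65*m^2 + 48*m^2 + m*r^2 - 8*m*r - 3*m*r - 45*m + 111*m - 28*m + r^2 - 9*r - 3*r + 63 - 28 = -20*m^3 + m^2*(r - 17) + m*(r^2 - 11*r + 38) + r^2 - 12*r + 35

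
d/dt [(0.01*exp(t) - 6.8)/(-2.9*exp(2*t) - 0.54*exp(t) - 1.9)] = (0.029*exp(2*t) - 39.44*exp(t) - 3.691)*exp(t)/(8.41*exp(4*t) + 3.132*exp(3*t) + 11.3116*exp(2*t) + 2.052*exp(t) + 3.61)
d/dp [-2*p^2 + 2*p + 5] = 2 - 4*p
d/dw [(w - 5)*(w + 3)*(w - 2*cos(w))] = (w - 5)*(w + 3)*(2*sin(w) + 1) + (w - 5)*(w - 2*cos(w)) + (w + 3)*(w - 2*cos(w))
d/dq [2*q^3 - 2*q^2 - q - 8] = 6*q^2 - 4*q - 1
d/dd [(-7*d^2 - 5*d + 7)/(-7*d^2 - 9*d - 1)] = 4*(7*d^2 + 28*d + 17)/(49*d^4 + 126*d^3 + 95*d^2 + 18*d + 1)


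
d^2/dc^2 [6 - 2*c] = 0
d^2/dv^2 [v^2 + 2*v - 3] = 2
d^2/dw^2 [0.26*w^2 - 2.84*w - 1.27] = 0.520000000000000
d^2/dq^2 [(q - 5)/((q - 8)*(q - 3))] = 2*(q^3 - 15*q^2 + 93*q - 221)/(q^6 - 33*q^5 + 435*q^4 - 2915*q^3 + 10440*q^2 - 19008*q + 13824)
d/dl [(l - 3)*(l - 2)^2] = (l - 2)*(3*l - 8)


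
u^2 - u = u*(u - 1)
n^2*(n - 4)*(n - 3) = n^4 - 7*n^3 + 12*n^2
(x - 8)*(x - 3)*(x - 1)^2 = x^4 - 13*x^3 + 47*x^2 - 59*x + 24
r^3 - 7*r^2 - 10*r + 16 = (r - 8)*(r - 1)*(r + 2)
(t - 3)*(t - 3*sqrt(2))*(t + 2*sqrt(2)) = t^3 - 3*t^2 - sqrt(2)*t^2 - 12*t + 3*sqrt(2)*t + 36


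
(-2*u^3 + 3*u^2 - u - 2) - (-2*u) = -2*u^3 + 3*u^2 + u - 2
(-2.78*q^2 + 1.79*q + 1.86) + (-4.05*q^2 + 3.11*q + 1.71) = -6.83*q^2 + 4.9*q + 3.57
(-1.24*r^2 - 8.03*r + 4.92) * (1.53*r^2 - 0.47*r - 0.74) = -1.8972*r^4 - 11.7031*r^3 + 12.2193*r^2 + 3.6298*r - 3.6408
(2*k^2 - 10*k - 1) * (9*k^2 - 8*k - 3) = 18*k^4 - 106*k^3 + 65*k^2 + 38*k + 3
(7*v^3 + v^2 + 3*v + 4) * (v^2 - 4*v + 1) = 7*v^5 - 27*v^4 + 6*v^3 - 7*v^2 - 13*v + 4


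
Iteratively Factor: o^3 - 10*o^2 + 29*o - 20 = (o - 5)*(o^2 - 5*o + 4) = (o - 5)*(o - 4)*(o - 1)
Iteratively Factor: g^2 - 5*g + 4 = (g - 4)*(g - 1)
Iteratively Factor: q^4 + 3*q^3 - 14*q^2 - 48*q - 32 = (q + 4)*(q^3 - q^2 - 10*q - 8) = (q + 1)*(q + 4)*(q^2 - 2*q - 8) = (q + 1)*(q + 2)*(q + 4)*(q - 4)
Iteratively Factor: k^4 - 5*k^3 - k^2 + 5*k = (k - 1)*(k^3 - 4*k^2 - 5*k) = (k - 5)*(k - 1)*(k^2 + k) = k*(k - 5)*(k - 1)*(k + 1)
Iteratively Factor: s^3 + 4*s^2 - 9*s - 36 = (s + 4)*(s^2 - 9) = (s + 3)*(s + 4)*(s - 3)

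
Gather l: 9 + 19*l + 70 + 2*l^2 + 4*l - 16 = 2*l^2 + 23*l + 63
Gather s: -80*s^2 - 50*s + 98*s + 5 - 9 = -80*s^2 + 48*s - 4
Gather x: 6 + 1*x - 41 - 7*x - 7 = -6*x - 42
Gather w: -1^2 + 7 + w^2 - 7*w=w^2 - 7*w + 6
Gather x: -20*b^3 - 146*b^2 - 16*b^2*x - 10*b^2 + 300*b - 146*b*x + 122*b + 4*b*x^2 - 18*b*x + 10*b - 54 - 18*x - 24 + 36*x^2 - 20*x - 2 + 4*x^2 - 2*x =-20*b^3 - 156*b^2 + 432*b + x^2*(4*b + 40) + x*(-16*b^2 - 164*b - 40) - 80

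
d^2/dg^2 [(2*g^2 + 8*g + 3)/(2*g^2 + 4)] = (8*g^3 - 3*g^2 - 48*g + 2)/(g^6 + 6*g^4 + 12*g^2 + 8)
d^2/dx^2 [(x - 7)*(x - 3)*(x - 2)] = 6*x - 24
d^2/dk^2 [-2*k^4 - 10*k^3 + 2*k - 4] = 12*k*(-2*k - 5)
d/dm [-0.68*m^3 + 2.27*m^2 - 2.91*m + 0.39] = -2.04*m^2 + 4.54*m - 2.91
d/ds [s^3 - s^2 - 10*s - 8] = 3*s^2 - 2*s - 10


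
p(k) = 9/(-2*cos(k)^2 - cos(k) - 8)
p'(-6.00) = -0.10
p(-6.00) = -0.83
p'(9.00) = 0.13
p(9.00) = -1.03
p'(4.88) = 0.22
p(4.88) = -1.09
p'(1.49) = -0.18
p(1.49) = -1.11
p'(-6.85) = 0.20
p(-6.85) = -0.88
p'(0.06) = -0.02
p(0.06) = -0.82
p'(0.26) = -0.10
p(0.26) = -0.83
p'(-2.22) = -0.15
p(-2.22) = -1.11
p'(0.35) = -0.13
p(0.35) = -0.84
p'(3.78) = -0.16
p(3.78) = -1.06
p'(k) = 9*(-4*sin(k)*cos(k) - sin(k))/(-2*cos(k)^2 - cos(k) - 8)^2 = -9*(4*cos(k) + 1)*sin(k)/(cos(k) + cos(2*k) + 9)^2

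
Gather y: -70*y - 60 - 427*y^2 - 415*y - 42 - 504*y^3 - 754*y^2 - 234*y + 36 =-504*y^3 - 1181*y^2 - 719*y - 66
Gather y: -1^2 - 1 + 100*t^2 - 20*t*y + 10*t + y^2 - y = 100*t^2 + 10*t + y^2 + y*(-20*t - 1) - 2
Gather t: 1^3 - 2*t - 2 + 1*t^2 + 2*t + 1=t^2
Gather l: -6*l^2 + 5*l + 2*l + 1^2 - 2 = -6*l^2 + 7*l - 1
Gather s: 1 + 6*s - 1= 6*s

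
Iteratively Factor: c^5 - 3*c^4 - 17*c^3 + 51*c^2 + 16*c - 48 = (c - 1)*(c^4 - 2*c^3 - 19*c^2 + 32*c + 48) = (c - 4)*(c - 1)*(c^3 + 2*c^2 - 11*c - 12) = (c - 4)*(c - 1)*(c + 4)*(c^2 - 2*c - 3) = (c - 4)*(c - 1)*(c + 1)*(c + 4)*(c - 3)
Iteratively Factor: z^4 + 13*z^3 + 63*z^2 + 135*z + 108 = (z + 3)*(z^3 + 10*z^2 + 33*z + 36) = (z + 3)*(z + 4)*(z^2 + 6*z + 9) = (z + 3)^2*(z + 4)*(z + 3)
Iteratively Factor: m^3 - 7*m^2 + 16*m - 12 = (m - 3)*(m^2 - 4*m + 4) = (m - 3)*(m - 2)*(m - 2)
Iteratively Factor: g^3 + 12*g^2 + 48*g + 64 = (g + 4)*(g^2 + 8*g + 16) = (g + 4)^2*(g + 4)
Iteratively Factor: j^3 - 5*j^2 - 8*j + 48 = (j - 4)*(j^2 - j - 12) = (j - 4)^2*(j + 3)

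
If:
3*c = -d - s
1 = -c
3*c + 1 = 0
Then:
No Solution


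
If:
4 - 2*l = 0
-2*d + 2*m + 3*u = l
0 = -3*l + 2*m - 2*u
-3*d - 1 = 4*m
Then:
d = -49/23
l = 2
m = 31/23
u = -38/23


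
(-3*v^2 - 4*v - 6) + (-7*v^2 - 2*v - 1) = -10*v^2 - 6*v - 7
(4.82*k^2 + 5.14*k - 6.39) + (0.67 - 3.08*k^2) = 1.74*k^2 + 5.14*k - 5.72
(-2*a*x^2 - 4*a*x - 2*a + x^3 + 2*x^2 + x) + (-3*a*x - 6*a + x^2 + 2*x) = -2*a*x^2 - 7*a*x - 8*a + x^3 + 3*x^2 + 3*x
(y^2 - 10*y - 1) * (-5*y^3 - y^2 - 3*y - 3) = -5*y^5 + 49*y^4 + 12*y^3 + 28*y^2 + 33*y + 3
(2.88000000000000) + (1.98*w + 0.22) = 1.98*w + 3.1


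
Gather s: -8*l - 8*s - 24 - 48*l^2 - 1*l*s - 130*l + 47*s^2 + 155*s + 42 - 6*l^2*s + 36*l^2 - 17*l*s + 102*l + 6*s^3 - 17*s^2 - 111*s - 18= -12*l^2 - 36*l + 6*s^3 + 30*s^2 + s*(-6*l^2 - 18*l + 36)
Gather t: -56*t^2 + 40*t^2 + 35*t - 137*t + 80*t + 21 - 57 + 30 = -16*t^2 - 22*t - 6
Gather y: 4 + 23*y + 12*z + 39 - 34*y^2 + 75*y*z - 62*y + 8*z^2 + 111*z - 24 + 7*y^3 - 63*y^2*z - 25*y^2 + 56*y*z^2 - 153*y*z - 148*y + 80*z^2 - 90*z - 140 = 7*y^3 + y^2*(-63*z - 59) + y*(56*z^2 - 78*z - 187) + 88*z^2 + 33*z - 121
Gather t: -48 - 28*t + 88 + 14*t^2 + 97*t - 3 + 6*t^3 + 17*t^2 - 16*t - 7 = 6*t^3 + 31*t^2 + 53*t + 30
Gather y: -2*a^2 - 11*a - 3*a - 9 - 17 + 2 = -2*a^2 - 14*a - 24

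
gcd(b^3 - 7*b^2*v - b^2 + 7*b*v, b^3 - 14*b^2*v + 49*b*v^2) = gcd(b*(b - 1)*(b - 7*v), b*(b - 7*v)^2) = -b^2 + 7*b*v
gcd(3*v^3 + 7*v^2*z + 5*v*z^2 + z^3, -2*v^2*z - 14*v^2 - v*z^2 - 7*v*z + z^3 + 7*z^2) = v + z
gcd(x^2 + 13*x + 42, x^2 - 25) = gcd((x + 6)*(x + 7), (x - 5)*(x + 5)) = 1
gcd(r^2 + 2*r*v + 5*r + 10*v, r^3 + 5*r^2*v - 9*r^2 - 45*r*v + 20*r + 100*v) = 1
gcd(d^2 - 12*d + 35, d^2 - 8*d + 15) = d - 5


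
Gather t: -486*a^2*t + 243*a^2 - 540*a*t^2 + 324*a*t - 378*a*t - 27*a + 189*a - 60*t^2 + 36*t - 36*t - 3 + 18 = 243*a^2 + 162*a + t^2*(-540*a - 60) + t*(-486*a^2 - 54*a) + 15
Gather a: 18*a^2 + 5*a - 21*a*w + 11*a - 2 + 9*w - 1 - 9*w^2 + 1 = 18*a^2 + a*(16 - 21*w) - 9*w^2 + 9*w - 2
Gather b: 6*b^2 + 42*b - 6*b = 6*b^2 + 36*b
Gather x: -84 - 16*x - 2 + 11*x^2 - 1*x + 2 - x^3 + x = -x^3 + 11*x^2 - 16*x - 84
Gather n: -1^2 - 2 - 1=-4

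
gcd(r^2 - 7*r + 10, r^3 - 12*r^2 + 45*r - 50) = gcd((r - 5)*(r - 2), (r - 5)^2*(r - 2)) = r^2 - 7*r + 10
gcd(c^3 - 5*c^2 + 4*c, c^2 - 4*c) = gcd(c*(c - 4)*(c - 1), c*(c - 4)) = c^2 - 4*c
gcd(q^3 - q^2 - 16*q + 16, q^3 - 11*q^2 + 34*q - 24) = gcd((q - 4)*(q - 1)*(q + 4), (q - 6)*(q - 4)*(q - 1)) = q^2 - 5*q + 4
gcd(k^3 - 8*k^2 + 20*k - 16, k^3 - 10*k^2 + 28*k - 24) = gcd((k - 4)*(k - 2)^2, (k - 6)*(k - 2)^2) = k^2 - 4*k + 4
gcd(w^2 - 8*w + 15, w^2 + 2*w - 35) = w - 5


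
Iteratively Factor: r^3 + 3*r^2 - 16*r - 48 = (r + 4)*(r^2 - r - 12) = (r - 4)*(r + 4)*(r + 3)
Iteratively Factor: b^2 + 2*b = (b + 2)*(b)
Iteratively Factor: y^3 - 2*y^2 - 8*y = (y)*(y^2 - 2*y - 8) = y*(y - 4)*(y + 2)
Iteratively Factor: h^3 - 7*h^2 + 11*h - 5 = (h - 1)*(h^2 - 6*h + 5) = (h - 5)*(h - 1)*(h - 1)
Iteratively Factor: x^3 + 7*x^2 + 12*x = (x + 4)*(x^2 + 3*x) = x*(x + 4)*(x + 3)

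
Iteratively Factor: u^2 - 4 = (u + 2)*(u - 2)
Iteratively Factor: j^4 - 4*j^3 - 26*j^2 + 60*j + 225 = (j + 3)*(j^3 - 7*j^2 - 5*j + 75) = (j - 5)*(j + 3)*(j^2 - 2*j - 15) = (j - 5)*(j + 3)^2*(j - 5)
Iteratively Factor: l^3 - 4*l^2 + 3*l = (l - 3)*(l^2 - l) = l*(l - 3)*(l - 1)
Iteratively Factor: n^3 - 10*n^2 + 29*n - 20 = (n - 1)*(n^2 - 9*n + 20) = (n - 5)*(n - 1)*(n - 4)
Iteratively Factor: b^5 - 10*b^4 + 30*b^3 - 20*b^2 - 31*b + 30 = (b - 3)*(b^4 - 7*b^3 + 9*b^2 + 7*b - 10) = (b - 3)*(b - 2)*(b^3 - 5*b^2 - b + 5) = (b - 3)*(b - 2)*(b - 1)*(b^2 - 4*b - 5) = (b - 3)*(b - 2)*(b - 1)*(b + 1)*(b - 5)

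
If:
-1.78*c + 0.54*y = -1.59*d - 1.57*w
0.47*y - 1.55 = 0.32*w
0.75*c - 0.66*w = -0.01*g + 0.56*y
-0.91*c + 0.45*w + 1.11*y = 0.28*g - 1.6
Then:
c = 2.04338290194126*y - 4.42672038327526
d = 0.497662934248711*y - 0.17287722152828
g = 12.3165287456446 - 0.316217645594823*y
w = 1.46875*y - 4.84375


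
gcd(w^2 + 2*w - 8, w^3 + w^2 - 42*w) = 1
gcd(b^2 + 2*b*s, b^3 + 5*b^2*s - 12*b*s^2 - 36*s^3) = b + 2*s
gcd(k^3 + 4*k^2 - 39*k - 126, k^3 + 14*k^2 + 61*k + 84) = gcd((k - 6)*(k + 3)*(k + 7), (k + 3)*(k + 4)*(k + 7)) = k^2 + 10*k + 21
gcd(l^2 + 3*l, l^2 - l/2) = l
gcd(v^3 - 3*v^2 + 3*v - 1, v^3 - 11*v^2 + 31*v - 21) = v - 1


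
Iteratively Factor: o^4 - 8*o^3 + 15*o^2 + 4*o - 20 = (o - 5)*(o^3 - 3*o^2 + 4) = (o - 5)*(o - 2)*(o^2 - o - 2) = (o - 5)*(o - 2)*(o + 1)*(o - 2)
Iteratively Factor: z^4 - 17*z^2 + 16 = (z - 4)*(z^3 + 4*z^2 - z - 4) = (z - 4)*(z - 1)*(z^2 + 5*z + 4) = (z - 4)*(z - 1)*(z + 4)*(z + 1)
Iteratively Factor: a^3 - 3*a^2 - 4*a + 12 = (a - 3)*(a^2 - 4) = (a - 3)*(a + 2)*(a - 2)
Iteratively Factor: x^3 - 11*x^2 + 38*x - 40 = (x - 5)*(x^2 - 6*x + 8) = (x - 5)*(x - 2)*(x - 4)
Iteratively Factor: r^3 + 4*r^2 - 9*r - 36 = (r + 3)*(r^2 + r - 12) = (r + 3)*(r + 4)*(r - 3)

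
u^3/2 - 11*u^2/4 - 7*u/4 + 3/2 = (u/2 + 1/2)*(u - 6)*(u - 1/2)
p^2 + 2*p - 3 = (p - 1)*(p + 3)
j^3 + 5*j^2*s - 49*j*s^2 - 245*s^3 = (j - 7*s)*(j + 5*s)*(j + 7*s)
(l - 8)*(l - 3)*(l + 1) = l^3 - 10*l^2 + 13*l + 24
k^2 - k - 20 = (k - 5)*(k + 4)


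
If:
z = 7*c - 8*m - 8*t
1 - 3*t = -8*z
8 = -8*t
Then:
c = 8*m/7 - 17/14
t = -1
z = -1/2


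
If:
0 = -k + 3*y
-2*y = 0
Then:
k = 0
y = 0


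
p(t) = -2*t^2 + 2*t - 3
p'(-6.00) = 26.00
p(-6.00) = -87.00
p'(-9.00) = 38.00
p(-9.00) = -183.00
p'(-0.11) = 2.44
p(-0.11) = -3.24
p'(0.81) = -1.24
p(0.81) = -2.69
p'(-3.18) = 14.72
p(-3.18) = -29.58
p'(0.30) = 0.80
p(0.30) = -2.58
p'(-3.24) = 14.96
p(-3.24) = -30.48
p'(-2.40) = 11.60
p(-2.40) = -19.32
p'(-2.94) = 13.76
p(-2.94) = -26.17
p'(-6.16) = 26.64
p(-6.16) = -91.21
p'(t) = 2 - 4*t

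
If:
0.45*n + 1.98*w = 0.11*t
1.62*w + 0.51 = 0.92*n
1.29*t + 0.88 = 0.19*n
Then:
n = 0.35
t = -0.63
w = -0.11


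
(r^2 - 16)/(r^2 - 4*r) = (r + 4)/r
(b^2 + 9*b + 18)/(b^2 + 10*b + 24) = (b + 3)/(b + 4)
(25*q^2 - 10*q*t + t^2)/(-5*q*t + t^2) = (-5*q + t)/t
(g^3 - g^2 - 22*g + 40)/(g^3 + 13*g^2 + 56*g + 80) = (g^2 - 6*g + 8)/(g^2 + 8*g + 16)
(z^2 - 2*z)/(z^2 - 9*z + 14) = z/(z - 7)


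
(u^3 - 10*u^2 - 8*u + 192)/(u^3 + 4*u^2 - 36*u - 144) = (u - 8)/(u + 6)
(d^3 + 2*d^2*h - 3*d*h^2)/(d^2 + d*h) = (d^2 + 2*d*h - 3*h^2)/(d + h)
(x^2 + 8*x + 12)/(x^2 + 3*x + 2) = (x + 6)/(x + 1)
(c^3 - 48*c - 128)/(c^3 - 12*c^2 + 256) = (c + 4)/(c - 8)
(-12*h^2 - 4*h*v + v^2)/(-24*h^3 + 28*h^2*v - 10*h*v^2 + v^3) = (2*h + v)/(4*h^2 - 4*h*v + v^2)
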